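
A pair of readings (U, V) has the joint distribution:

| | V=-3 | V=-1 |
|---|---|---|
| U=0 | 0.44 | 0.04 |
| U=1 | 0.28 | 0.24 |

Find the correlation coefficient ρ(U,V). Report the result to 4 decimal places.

0.4208

E[U] = 0.52,  E[V] = -2.44
E[UV] = -1.08
Cov(U,V) = E[UV] − E[U]E[V] = -1.08 − (0.52)(-2.44) = 0.1888
Var(U) = 0.2496,  Var(V) = 0.8064
ρ = 0.1888 / √(0.2496·0.8064) ≈ 0.4208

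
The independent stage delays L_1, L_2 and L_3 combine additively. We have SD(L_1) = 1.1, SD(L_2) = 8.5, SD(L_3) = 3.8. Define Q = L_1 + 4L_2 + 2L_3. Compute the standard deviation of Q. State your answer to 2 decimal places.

Var(L_1) = 1.21, Var(L_2) = 72.25, Var(L_3) = 14.44
By independence, Var(Q) = (1)²Var(L_1) + (4)²Var(L_2) + (2)²Var(L_3)
= (1)²·1.21 + (4)²·72.25 + (2)²·14.44 = 1214.97
SD(Q) = √1214.97 ≈ 34.86

34.86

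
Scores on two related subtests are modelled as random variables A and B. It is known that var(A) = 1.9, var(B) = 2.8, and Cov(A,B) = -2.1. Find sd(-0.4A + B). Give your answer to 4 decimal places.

var(-0.4A + B) = (-0.4)²·var(A) + (1)²·var(B) + 2·(-0.4)·(1)·Cov(A,B)
= 0.16·1.9 + 1·2.8 + -0.8·-2.1 = 4.784
sd(-0.4A + B) = √4.784 ≈ 2.1872

2.1872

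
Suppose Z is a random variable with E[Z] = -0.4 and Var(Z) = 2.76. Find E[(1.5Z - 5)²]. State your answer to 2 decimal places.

E[1.5Z - 5] = 1.5·-0.4 − 5 = -5.6
Var(1.5Z - 5) = (1.5)²·2.76 = 6.21
E[(1.5Z - 5)²] = Var((1.5Z - 5)) + (E[(1.5Z - 5)])² = 6.21 + (-5.6)² = 37.57

37.57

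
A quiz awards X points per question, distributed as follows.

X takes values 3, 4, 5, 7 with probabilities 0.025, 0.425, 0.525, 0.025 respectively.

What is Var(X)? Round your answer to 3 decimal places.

E[X] = (3)(0.025) + (4)(0.425) + (5)(0.525) + (7)(0.025) = 4.575
E[X²] = (3)²(0.025) + (4)²(0.425) + (5)²(0.525) + (7)²(0.025) = 21.375
Var(X) = E[X²] − (E[X])² = 21.375 − (4.575)² = 0.444375

0.444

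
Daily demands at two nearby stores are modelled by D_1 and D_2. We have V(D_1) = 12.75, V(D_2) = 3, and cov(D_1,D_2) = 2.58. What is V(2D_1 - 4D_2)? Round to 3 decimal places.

57.720

V(2D_1 - 4D_2) = (2)²·V(D_1) + (-4)²·V(D_2) + 2·(2)·(-4)·cov(D_1,D_2)
= 4·12.75 + 16·3 + -16·2.58 = 57.72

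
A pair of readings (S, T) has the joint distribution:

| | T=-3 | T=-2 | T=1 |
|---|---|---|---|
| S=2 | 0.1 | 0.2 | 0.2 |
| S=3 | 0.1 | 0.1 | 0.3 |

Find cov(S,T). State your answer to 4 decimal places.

E[S] = 2.5,  E[T] = -0.7
E[ST] = -1.6
cov(S,T) = E[ST] − E[S]E[T] = -1.6 − (2.5)(-0.7) = 0.15

0.1500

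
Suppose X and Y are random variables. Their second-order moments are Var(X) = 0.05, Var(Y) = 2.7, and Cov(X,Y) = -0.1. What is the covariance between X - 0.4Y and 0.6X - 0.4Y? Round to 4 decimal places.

0.5260

Cov(X - 0.4Y, 0.6X - 0.4Y) = (1)(0.6)Var(X) + (-0.4)(-0.4)Var(Y) + [(1)(-0.4) + (-0.4)(0.6)]Cov(X,Y)
= 0.6·0.05 + 0.16·2.7 + -0.64·-0.1 = 0.526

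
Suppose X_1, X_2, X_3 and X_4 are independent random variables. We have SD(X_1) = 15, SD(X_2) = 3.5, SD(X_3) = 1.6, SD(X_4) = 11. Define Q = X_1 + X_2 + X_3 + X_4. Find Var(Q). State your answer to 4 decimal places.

360.8100

Var(X_1) = 225, Var(X_2) = 12.25, Var(X_3) = 2.56, Var(X_4) = 121
By independence, Var(Q) = (1)²Var(X_1) + (1)²Var(X_2) + (1)²Var(X_3) + (1)²Var(X_4)
= (1)²·225 + (1)²·12.25 + (1)²·2.56 + (1)²·121 = 360.81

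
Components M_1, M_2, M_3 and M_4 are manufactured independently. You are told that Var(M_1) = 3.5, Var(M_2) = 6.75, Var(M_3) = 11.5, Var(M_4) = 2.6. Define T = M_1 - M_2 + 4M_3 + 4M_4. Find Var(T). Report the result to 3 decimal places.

235.850

By independence, Var(T) = (1)²Var(M_1) + (-1)²Var(M_2) + (4)²Var(M_3) + (4)²Var(M_4)
= (1)²·3.5 + (-1)²·6.75 + (4)²·11.5 + (4)²·2.6 = 235.85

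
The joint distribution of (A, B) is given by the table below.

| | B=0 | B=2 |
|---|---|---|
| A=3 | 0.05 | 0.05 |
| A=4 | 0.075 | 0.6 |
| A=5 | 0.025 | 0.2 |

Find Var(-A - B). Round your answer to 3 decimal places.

E[A] = 4.125,  E[B] = 1.7,  E[AB] = 7.1
Var(A) = 17.325 − (4.125)² = 0.309375;  Var(B) = 3.4 − (1.7)² = 0.51
Cov(A,B) = 7.1 − (4.125)(1.7) = 0.0875
Var(-A - B) = (-1)²·0.309375 + (-1)²·0.51 + 2·(-1)·(-1)·0.0875 = 0.994375

0.994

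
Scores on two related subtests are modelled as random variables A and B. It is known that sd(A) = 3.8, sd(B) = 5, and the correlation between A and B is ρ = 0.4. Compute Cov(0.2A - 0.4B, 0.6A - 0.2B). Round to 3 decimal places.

1.605

Var(A) = (3.8)² = 14.44;  Var(B) = (5)² = 25
Cov(A,B) = ρ·sd(A)·sd(B) = 0.4·3.8·5 = 7.6
Cov(0.2A - 0.4B, 0.6A - 0.2B) = (0.2)(0.6)Var(A) + (-0.4)(-0.2)Var(B) + [(0.2)(-0.2) + (-0.4)(0.6)]Cov(A,B)
= 0.12·14.44 + 0.08·25 + -0.28·7.6 = 1.6048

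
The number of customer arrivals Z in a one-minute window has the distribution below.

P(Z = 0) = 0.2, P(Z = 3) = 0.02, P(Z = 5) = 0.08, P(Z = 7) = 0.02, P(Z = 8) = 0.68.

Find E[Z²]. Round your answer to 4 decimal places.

E[Z²] = (0)²(0.2) + (3)²(0.02) + (5)²(0.08) + (7)²(0.02) + (8)²(0.68) = 46.68

46.6800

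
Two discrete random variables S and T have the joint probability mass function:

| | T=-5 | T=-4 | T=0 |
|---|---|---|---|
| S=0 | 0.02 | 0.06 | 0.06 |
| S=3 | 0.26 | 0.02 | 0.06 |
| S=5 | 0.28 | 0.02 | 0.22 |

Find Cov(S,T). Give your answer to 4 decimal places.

E[S] = 3.62,  E[T] = -3.2
E[ST] = -11.54
Cov(S,T) = E[ST] − E[S]E[T] = -11.54 − (3.62)(-3.2) = 0.044

0.0440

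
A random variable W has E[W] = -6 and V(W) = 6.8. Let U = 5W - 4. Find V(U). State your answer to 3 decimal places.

170.000

V(5W - 4) = (5)²·V(W) = 25·6.8 = 170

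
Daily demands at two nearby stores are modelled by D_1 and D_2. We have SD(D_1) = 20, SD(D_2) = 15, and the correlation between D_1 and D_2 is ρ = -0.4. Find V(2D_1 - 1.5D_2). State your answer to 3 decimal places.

2826.250

V(D_1) = (20)² = 400;  V(D_2) = (15)² = 225
Cov(D_1,D_2) = ρ·SD(D_1)·SD(D_2) = -0.4·20·15 = -120
V(2D_1 - 1.5D_2) = (2)²·V(D_1) + (-1.5)²·V(D_2) + 2·(2)·(-1.5)·Cov(D_1,D_2)
= 4·400 + 2.25·225 + -6·-120 = 2826.25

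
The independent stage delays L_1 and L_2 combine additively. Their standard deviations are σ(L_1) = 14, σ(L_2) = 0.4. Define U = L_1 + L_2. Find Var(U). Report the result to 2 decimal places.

196.16

Var(L_1) = 196, Var(L_2) = 0.16
By independence, Var(U) = (1)²Var(L_1) + (1)²Var(L_2)
= (1)²·196 + (1)²·0.16 = 196.16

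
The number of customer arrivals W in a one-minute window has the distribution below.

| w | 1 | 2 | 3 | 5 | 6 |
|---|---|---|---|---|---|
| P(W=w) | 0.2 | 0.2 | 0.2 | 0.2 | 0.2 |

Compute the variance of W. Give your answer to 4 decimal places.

3.4400

E[W] = (1)(0.2) + (2)(0.2) + (3)(0.2) + (5)(0.2) + (6)(0.2) = 3.4
E[W²] = (1)²(0.2) + (2)²(0.2) + (3)²(0.2) + (5)²(0.2) + (6)²(0.2) = 15
Var(W) = E[W²] − (E[W])² = 15 − (3.4)² = 3.44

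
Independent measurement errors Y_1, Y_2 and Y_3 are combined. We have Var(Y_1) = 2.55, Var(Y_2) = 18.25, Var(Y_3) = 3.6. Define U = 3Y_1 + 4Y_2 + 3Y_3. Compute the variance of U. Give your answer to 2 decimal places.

347.35

By independence, Var(U) = (3)²Var(Y_1) + (4)²Var(Y_2) + (3)²Var(Y_3)
= (3)²·2.55 + (4)²·18.25 + (3)²·3.6 = 347.35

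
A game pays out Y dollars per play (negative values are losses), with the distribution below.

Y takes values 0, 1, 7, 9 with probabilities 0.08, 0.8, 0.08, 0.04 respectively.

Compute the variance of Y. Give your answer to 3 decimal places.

5.002

E[Y] = (0)(0.08) + (1)(0.8) + (7)(0.08) + (9)(0.04) = 1.72
E[Y²] = (0)²(0.08) + (1)²(0.8) + (7)²(0.08) + (9)²(0.04) = 7.96
Var(Y) = E[Y²] − (E[Y])² = 7.96 − (1.72)² = 5.0016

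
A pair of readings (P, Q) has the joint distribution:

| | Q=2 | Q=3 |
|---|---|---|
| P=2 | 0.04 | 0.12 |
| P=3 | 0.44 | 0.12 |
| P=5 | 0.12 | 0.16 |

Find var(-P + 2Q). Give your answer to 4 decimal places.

E[P] = 3.4,  E[Q] = 2.4,  E[PQ] = 8.2
var(P) = 12.68 − (3.4)² = 1.12;  var(Q) = 6 − (2.4)² = 0.24
Cov(P,Q) = 8.2 − (3.4)(2.4) = 0.04
var(-P + 2Q) = (-1)²·1.12 + (2)²·0.24 + 2·(-1)·(2)·0.04 = 1.92

1.9200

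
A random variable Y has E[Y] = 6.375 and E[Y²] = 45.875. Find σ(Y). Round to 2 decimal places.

Var(Y) = 45.875 − (6.375)² = 5.234375
σ(Y) = √5.234375 ≈ 2.29

2.29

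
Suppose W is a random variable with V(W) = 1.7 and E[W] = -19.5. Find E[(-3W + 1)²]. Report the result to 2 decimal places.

E[-3W + 1] = -3·-19.5 + 1 = 59.5
V(-3W + 1) = (-3)²·1.7 = 15.3
E[(-3W + 1)²] = V((-3W + 1)) + (E[(-3W + 1)])² = 15.3 + (59.5)² = 3555.55

3555.55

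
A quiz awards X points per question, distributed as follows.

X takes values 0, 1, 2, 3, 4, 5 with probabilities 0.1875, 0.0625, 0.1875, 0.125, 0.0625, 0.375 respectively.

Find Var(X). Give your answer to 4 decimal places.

3.6836

E[X] = (0)(0.1875) + (1)(0.0625) + (2)(0.1875) + (3)(0.125) + (4)(0.0625) + (5)(0.375) = 2.9375
E[X²] = (0)²(0.1875) + (1)²(0.0625) + (2)²(0.1875) + (3)²(0.125) + (4)²(0.0625) + (5)²(0.375) = 12.3125
Var(X) = E[X²] − (E[X])² = 12.3125 − (2.9375)² = 3.68359375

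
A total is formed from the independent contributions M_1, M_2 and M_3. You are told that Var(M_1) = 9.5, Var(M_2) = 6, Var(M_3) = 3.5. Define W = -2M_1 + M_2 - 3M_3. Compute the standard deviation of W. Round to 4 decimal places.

8.6891

By independence, Var(W) = (-2)²Var(M_1) + (1)²Var(M_2) + (-3)²Var(M_3)
= (-2)²·9.5 + (1)²·6 + (-3)²·3.5 = 75.5
SD(W) = √75.5 ≈ 8.6891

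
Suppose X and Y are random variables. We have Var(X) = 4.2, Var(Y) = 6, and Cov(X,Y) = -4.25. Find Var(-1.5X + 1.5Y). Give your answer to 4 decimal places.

Var(-1.5X + 1.5Y) = (-1.5)²·Var(X) + (1.5)²·Var(Y) + 2·(-1.5)·(1.5)·Cov(X,Y)
= 2.25·4.2 + 2.25·6 + -4.5·-4.25 = 42.075

42.0750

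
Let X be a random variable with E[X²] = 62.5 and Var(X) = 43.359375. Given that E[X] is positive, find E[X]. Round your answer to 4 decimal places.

(E[X])² = E[X²] − Var(X) = 62.5 − 43.359375 = 19.140625
E[X] = √19.140625 = 4.375

4.3750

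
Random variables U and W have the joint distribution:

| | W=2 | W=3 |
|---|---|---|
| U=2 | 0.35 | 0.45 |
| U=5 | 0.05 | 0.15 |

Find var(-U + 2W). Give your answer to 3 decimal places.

2.040

E[U] = 2.6,  E[W] = 2.6,  E[UW] = 6.85
var(U) = 8.2 − (2.6)² = 1.44;  var(W) = 7 − (2.6)² = 0.24
Cov(U,W) = 6.85 − (2.6)(2.6) = 0.09
var(-U + 2W) = (-1)²·1.44 + (2)²·0.24 + 2·(-1)·(2)·0.09 = 2.04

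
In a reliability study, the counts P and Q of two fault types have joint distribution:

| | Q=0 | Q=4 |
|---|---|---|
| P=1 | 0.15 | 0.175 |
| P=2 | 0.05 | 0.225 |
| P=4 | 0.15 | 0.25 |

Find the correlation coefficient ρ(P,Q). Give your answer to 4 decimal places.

E[P] = 2.475,  E[Q] = 2.6
E[PQ] = 6.5
Cov(P,Q) = E[PQ] − E[P]E[Q] = 6.5 − (2.475)(2.6) = 0.065
Var(P) = 1.699375,  Var(Q) = 3.64
ρ = 0.065 / √(1.699375·3.64) ≈ 0.0261

0.0261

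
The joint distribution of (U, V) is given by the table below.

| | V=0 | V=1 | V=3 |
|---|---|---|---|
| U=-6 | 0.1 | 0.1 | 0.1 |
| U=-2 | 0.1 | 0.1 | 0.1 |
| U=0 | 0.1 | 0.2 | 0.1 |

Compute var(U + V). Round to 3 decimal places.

E[U] = -2.4,  E[V] = 1.3,  E[UV] = -3.2
var(U) = 12 − (-2.4)² = 6.24;  var(V) = 3.1 − (1.3)² = 1.41
cov(U,V) = -3.2 − (-2.4)(1.3) = -0.08
var(U + V) = (1)²·6.24 + (1)²·1.41 + 2·(1)·(1)·-0.08 = 7.49

7.490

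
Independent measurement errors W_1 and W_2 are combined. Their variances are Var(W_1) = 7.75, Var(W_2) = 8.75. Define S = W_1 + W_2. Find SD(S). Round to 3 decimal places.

By independence, Var(S) = (1)²Var(W_1) + (1)²Var(W_2)
= (1)²·7.75 + (1)²·8.75 = 16.5
SD(S) = √16.5 ≈ 4.062

4.062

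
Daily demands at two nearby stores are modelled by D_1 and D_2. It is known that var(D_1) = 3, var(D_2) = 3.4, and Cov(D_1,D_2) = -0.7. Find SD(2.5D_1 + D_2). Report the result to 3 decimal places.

4.319

var(2.5D_1 + D_2) = (2.5)²·var(D_1) + (1)²·var(D_2) + 2·(2.5)·(1)·Cov(D_1,D_2)
= 6.25·3 + 1·3.4 + 5·-0.7 = 18.65
SD(2.5D_1 + D_2) = √18.65 ≈ 4.319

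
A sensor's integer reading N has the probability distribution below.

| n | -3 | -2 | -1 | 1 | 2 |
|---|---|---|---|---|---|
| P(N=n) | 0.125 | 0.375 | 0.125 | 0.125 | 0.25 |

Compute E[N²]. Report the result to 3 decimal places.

E[N²] = (-3)²(0.125) + (-2)²(0.375) + (-1)²(0.125) + (1)²(0.125) + (2)²(0.25) = 3.875

3.875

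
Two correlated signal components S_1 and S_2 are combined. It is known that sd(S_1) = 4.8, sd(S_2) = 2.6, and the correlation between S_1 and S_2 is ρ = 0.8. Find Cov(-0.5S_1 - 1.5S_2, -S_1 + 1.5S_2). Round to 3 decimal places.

3.798

V(S_1) = (4.8)² = 23.04;  V(S_2) = (2.6)² = 6.76
Cov(S_1,S_2) = ρ·sd(S_1)·sd(S_2) = 0.8·4.8·2.6 = 9.984
Cov(-0.5S_1 - 1.5S_2, -S_1 + 1.5S_2) = (-0.5)(-1)V(S_1) + (-1.5)(1.5)V(S_2) + [(-0.5)(1.5) + (-1.5)(-1)]Cov(S_1,S_2)
= 0.5·23.04 + -2.25·6.76 + 0.75·9.984 = 3.798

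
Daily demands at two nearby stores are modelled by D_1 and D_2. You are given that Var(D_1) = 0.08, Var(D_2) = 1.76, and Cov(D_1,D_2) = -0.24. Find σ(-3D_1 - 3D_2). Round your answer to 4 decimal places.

Var(-3D_1 - 3D_2) = (-3)²·Var(D_1) + (-3)²·Var(D_2) + 2·(-3)·(-3)·Cov(D_1,D_2)
= 9·0.08 + 9·1.76 + 18·-0.24 = 12.24
σ(-3D_1 - 3D_2) = √12.24 ≈ 3.4986

3.4986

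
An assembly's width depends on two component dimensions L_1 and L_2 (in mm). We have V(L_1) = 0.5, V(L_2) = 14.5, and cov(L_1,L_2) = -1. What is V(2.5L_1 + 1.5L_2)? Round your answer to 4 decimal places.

28.2500

V(2.5L_1 + 1.5L_2) = (2.5)²·V(L_1) + (1.5)²·V(L_2) + 2·(2.5)·(1.5)·cov(L_1,L_2)
= 6.25·0.5 + 2.25·14.5 + 7.5·-1 = 28.25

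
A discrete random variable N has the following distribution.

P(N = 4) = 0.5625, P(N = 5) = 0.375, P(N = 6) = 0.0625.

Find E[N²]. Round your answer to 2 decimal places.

20.63

E[N²] = (4)²(0.5625) + (5)²(0.375) + (6)²(0.0625) = 20.625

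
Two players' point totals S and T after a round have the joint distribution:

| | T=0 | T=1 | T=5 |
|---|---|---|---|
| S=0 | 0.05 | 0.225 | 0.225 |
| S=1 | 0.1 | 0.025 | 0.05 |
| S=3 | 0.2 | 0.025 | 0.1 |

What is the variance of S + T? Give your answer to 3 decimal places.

5.560

E[S] = 1.15,  E[T] = 2.15,  E[ST] = 1.85
Var(S) = 3.1 − (1.15)² = 1.7775;  Var(T) = 9.65 − (2.15)² = 5.0275
Cov(S,T) = 1.85 − (1.15)(2.15) = -0.6225
Var(S + T) = (1)²·1.7775 + (1)²·5.0275 + 2·(1)·(1)·-0.6225 = 5.56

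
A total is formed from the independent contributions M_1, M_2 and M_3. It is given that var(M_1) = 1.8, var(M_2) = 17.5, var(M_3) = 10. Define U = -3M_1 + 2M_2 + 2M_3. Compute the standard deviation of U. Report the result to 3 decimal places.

11.234

By independence, var(U) = (-3)²var(M_1) + (2)²var(M_2) + (2)²var(M_3)
= (-3)²·1.8 + (2)²·17.5 + (2)²·10 = 126.2
sd(U) = √126.2 ≈ 11.234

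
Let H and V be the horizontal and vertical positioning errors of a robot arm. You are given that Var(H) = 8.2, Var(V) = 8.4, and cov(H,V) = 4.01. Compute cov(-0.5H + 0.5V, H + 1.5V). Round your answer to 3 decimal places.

cov(-0.5H + 0.5V, H + 1.5V) = (-0.5)(1)Var(H) + (0.5)(1.5)Var(V) + [(-0.5)(1.5) + (0.5)(1)]cov(H,V)
= -0.5·8.2 + 0.75·8.4 + -0.25·4.01 = 1.1975

1.198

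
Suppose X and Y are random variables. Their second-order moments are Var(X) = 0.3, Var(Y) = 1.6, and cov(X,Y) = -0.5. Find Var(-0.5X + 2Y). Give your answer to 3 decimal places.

Var(-0.5X + 2Y) = (-0.5)²·Var(X) + (2)²·Var(Y) + 2·(-0.5)·(2)·cov(X,Y)
= 0.25·0.3 + 4·1.6 + -2·-0.5 = 7.475

7.475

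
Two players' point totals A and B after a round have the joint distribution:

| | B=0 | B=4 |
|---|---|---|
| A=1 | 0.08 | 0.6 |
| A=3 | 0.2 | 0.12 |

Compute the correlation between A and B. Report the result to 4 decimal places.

E[A] = 1.64,  E[B] = 2.88
E[AB] = 3.84
cov(A,B) = E[AB] − E[A]E[B] = 3.84 − (1.64)(2.88) = -0.8832
var(A) = 0.8704,  var(B) = 3.2256
ρ = -0.8832 / √(0.8704·3.2256) ≈ -0.5271

-0.5271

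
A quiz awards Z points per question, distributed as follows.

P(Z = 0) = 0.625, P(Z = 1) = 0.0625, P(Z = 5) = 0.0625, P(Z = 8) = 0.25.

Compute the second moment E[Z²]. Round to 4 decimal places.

E[Z²] = (0)²(0.625) + (1)²(0.0625) + (5)²(0.0625) + (8)²(0.25) = 17.625

17.6250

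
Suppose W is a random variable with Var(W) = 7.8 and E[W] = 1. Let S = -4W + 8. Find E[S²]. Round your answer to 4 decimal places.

E[-4W + 8] = -4·1 + 8 = 4
Var(-4W + 8) = (-4)²·7.8 = 124.8
E[S²] = Var(S) + (E[S])² = 124.8 + (4)² = 140.8

140.8000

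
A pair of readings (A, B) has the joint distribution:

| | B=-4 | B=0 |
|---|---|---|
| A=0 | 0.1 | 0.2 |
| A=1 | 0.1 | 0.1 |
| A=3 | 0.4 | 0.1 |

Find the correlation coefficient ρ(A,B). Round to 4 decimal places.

-0.4248

E[A] = 1.7,  E[B] = -2.4
E[AB] = -5.2
Cov(A,B) = E[AB] − E[A]E[B] = -5.2 − (1.7)(-2.4) = -1.12
var(A) = 1.81,  var(B) = 3.84
ρ = -1.12 / √(1.81·3.84) ≈ -0.4248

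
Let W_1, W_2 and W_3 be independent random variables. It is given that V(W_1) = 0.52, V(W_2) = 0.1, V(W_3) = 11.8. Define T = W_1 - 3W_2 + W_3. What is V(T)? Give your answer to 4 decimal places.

13.2200

By independence, V(T) = (1)²V(W_1) + (-3)²V(W_2) + (1)²V(W_3)
= (1)²·0.52 + (-3)²·0.1 + (1)²·11.8 = 13.22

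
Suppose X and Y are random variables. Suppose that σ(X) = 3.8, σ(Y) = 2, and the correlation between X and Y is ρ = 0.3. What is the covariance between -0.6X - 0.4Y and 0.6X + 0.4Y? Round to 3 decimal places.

-6.933

Var(X) = (3.8)² = 14.44;  Var(Y) = (2)² = 4
Cov(X,Y) = ρ·σ(X)·σ(Y) = 0.3·3.8·2 = 2.28
Cov(-0.6X - 0.4Y, 0.6X + 0.4Y) = (-0.6)(0.6)Var(X) + (-0.4)(0.4)Var(Y) + [(-0.6)(0.4) + (-0.4)(0.6)]Cov(X,Y)
= -0.36·14.44 + -0.16·4 + -0.48·2.28 = -6.9328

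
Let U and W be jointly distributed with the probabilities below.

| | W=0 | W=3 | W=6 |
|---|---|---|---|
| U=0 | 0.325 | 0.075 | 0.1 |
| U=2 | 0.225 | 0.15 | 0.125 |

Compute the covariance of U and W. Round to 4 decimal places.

0.3750

E[U] = 1,  E[W] = 2.025
E[UW] = 2.4
Cov(U,W) = E[UW] − E[U]E[W] = 2.4 − (1)(2.025) = 0.375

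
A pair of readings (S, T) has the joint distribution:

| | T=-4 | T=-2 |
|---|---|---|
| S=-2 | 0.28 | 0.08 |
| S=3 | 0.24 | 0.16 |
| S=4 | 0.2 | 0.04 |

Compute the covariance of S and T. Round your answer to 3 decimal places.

E[S] = 1.44,  E[T] = -3.44
E[ST] = -4.8
Cov(S,T) = E[ST] − E[S]E[T] = -4.8 − (1.44)(-3.44) = 0.1536

0.154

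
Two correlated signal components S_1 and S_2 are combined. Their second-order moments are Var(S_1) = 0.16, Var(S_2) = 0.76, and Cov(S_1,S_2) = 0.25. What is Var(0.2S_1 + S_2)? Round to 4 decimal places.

0.8664

Var(0.2S_1 + S_2) = (0.2)²·Var(S_1) + (1)²·Var(S_2) + 2·(0.2)·(1)·Cov(S_1,S_2)
= 0.04·0.16 + 1·0.76 + 0.4·0.25 = 0.8664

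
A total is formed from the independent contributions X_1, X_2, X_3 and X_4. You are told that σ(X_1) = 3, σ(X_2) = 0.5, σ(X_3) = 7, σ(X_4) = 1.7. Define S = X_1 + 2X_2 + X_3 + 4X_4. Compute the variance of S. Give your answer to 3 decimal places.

105.240

var(X_1) = 9, var(X_2) = 0.25, var(X_3) = 49, var(X_4) = 2.89
By independence, var(S) = (1)²var(X_1) + (2)²var(X_2) + (1)²var(X_3) + (4)²var(X_4)
= (1)²·9 + (2)²·0.25 + (1)²·49 + (4)²·2.89 = 105.24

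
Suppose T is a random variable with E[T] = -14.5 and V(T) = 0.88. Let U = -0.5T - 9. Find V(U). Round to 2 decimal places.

0.22

V(-0.5T - 9) = (-0.5)²·V(T) = 0.25·0.88 = 0.22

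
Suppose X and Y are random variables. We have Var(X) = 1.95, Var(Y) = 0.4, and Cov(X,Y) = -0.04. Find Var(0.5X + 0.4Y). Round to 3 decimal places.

Var(0.5X + 0.4Y) = (0.5)²·Var(X) + (0.4)²·Var(Y) + 2·(0.5)·(0.4)·Cov(X,Y)
= 0.25·1.95 + 0.16·0.4 + 0.4·-0.04 = 0.5355

0.536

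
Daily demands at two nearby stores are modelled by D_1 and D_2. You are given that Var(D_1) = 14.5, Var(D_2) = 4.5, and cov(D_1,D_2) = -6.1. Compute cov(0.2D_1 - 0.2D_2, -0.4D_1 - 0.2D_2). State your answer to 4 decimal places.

-1.2240

cov(0.2D_1 - 0.2D_2, -0.4D_1 - 0.2D_2) = (0.2)(-0.4)Var(D_1) + (-0.2)(-0.2)Var(D_2) + [(0.2)(-0.2) + (-0.2)(-0.4)]cov(D_1,D_2)
= -0.08·14.5 + 0.04·4.5 + 0.04·-6.1 = -1.224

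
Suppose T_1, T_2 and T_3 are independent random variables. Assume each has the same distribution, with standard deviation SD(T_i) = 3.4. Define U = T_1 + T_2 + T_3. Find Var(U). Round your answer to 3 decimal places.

34.680

Var(T_i) = (3.4)² = 11.56
By independence, Var(U) = (1)²Var(T_1) + (1)²Var(T_2) + (1)²Var(T_3)
= (1)²·11.56 + (1)²·11.56 + (1)²·11.56 = 34.68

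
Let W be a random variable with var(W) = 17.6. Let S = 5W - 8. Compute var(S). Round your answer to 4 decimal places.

440.0000

var(5W - 8) = (5)²·var(W) = 25·17.6 = 440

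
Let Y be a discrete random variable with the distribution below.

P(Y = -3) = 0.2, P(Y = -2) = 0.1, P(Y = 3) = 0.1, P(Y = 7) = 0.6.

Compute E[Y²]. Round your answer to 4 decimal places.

E[Y²] = (-3)²(0.2) + (-2)²(0.1) + (3)²(0.1) + (7)²(0.6) = 32.5

32.5000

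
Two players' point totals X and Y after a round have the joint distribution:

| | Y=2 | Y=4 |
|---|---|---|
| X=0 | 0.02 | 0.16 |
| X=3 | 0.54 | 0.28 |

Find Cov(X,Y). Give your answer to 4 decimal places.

-0.4848

E[X] = 2.46,  E[Y] = 2.88
E[XY] = 6.6
Cov(X,Y) = E[XY] − E[X]E[Y] = 6.6 − (2.46)(2.88) = -0.4848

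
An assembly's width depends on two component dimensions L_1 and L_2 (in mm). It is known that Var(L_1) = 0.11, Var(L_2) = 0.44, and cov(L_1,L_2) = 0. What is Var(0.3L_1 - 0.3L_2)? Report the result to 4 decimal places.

Var(0.3L_1 - 0.3L_2) = (0.3)²·Var(L_1) + (-0.3)²·Var(L_2) + 2·(0.3)·(-0.3)·cov(L_1,L_2)
= 0.09·0.11 + 0.09·0.44 + -0.18·0 = 0.0495

0.0495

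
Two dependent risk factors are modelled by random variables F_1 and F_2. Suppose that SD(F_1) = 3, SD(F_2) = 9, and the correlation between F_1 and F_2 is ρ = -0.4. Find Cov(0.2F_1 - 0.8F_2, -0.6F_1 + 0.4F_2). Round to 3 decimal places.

var(F_1) = (3)² = 9;  var(F_2) = (9)² = 81
Cov(F_1,F_2) = ρ·SD(F_1)·SD(F_2) = -0.4·3·9 = -10.8
Cov(0.2F_1 - 0.8F_2, -0.6F_1 + 0.4F_2) = (0.2)(-0.6)var(F_1) + (-0.8)(0.4)var(F_2) + [(0.2)(0.4) + (-0.8)(-0.6)]Cov(F_1,F_2)
= -0.12·9 + -0.32·81 + 0.56·-10.8 = -33.048

-33.048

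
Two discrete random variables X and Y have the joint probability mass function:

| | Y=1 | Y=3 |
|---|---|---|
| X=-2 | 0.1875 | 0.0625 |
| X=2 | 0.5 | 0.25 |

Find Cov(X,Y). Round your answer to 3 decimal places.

0.125

E[X] = 1,  E[Y] = 1.625
E[XY] = 1.75
Cov(X,Y) = E[XY] − E[X]E[Y] = 1.75 − (1)(1.625) = 0.125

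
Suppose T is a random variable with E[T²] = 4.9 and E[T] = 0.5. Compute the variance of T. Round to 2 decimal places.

Var(T) = 4.9 − (0.5)² = 4.65

4.65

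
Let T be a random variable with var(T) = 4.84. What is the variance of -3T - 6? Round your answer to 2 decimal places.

43.56

var(-3T - 6) = (-3)²·var(T) = 9·4.84 = 43.56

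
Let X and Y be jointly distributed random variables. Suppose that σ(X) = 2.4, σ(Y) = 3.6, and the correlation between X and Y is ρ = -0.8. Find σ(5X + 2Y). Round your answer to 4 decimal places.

Var(X) = (2.4)² = 5.76;  Var(Y) = (3.6)² = 12.96
cov(X,Y) = ρ·σ(X)·σ(Y) = -0.8·2.4·3.6 = -6.912
Var(5X + 2Y) = (5)²·Var(X) + (2)²·Var(Y) + 2·(5)·(2)·cov(X,Y)
= 25·5.76 + 4·12.96 + 20·-6.912 = 57.6
σ(5X + 2Y) = √57.6 ≈ 7.5895

7.5895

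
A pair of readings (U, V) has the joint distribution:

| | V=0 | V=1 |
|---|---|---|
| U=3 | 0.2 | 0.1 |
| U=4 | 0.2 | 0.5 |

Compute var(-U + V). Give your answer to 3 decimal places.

0.290

E[U] = 3.7,  E[V] = 0.6,  E[UV] = 2.3
var(U) = 13.9 − (3.7)² = 0.21;  var(V) = 0.6 − (0.6)² = 0.24
Cov(U,V) = 2.3 − (3.7)(0.6) = 0.08
var(-U + V) = (-1)²·0.21 + (1)²·0.24 + 2·(-1)·(1)·0.08 = 0.29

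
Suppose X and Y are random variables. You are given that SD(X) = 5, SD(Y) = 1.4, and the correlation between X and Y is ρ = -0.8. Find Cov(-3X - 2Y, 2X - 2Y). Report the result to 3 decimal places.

Var(X) = (5)² = 25;  Var(Y) = (1.4)² = 1.96
Cov(X,Y) = ρ·SD(X)·SD(Y) = -0.8·5·1.4 = -5.6
Cov(-3X - 2Y, 2X - 2Y) = (-3)(2)Var(X) + (-2)(-2)Var(Y) + [(-3)(-2) + (-2)(2)]Cov(X,Y)
= -6·25 + 4·1.96 + 2·-5.6 = -153.36

-153.360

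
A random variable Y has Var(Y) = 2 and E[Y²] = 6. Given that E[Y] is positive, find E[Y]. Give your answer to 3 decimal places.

(E[Y])² = E[Y²] − Var(Y) = 6 − 2 = 4
E[Y] = √4 = 2

2.000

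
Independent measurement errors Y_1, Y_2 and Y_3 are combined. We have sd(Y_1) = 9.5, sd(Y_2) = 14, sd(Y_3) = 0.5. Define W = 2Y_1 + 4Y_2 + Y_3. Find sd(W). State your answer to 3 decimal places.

59.138

V(Y_1) = 90.25, V(Y_2) = 196, V(Y_3) = 0.25
By independence, V(W) = (2)²V(Y_1) + (4)²V(Y_2) + (1)²V(Y_3)
= (2)²·90.25 + (4)²·196 + (1)²·0.25 = 3497.25
sd(W) = √3497.25 ≈ 59.138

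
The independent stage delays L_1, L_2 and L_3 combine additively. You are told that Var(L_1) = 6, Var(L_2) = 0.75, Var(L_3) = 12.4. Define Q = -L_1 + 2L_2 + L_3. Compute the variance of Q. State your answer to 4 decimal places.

By independence, Var(Q) = (-1)²Var(L_1) + (2)²Var(L_2) + (1)²Var(L_3)
= (-1)²·6 + (2)²·0.75 + (1)²·12.4 = 21.4

21.4000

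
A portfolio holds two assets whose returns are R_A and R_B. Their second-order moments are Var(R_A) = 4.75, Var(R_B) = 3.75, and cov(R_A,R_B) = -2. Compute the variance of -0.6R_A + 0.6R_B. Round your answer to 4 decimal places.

Var(-0.6R_A + 0.6R_B) = (-0.6)²·Var(R_A) + (0.6)²·Var(R_B) + 2·(-0.6)·(0.6)·cov(R_A,R_B)
= 0.36·4.75 + 0.36·3.75 + -0.72·-2 = 4.5

4.5000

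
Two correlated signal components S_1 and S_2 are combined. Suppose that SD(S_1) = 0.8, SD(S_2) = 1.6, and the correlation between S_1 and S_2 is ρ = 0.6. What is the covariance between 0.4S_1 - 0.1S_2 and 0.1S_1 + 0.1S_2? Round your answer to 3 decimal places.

V(S_1) = (0.8)² = 0.64;  V(S_2) = (1.6)² = 2.56
Cov(S_1,S_2) = ρ·SD(S_1)·SD(S_2) = 0.6·0.8·1.6 = 0.768
Cov(0.4S_1 - 0.1S_2, 0.1S_1 + 0.1S_2) = (0.4)(0.1)V(S_1) + (-0.1)(0.1)V(S_2) + [(0.4)(0.1) + (-0.1)(0.1)]Cov(S_1,S_2)
= 0.04·0.64 + -0.01·2.56 + 0.03·0.768 = 0.02304

0.023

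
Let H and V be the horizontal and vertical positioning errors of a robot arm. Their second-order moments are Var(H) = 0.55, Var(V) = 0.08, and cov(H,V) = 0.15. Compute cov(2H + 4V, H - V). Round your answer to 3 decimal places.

cov(2H + 4V, H - V) = (2)(1)Var(H) + (4)(-1)Var(V) + [(2)(-1) + (4)(1)]cov(H,V)
= 2·0.55 + -4·0.08 + 2·0.15 = 1.08

1.080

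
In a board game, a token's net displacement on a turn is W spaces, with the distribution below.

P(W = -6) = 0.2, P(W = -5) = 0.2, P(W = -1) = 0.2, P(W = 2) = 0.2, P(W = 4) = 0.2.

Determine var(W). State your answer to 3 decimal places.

E[W] = (-6)(0.2) + (-5)(0.2) + (-1)(0.2) + (2)(0.2) + (4)(0.2) = -1.2
E[W²] = (-6)²(0.2) + (-5)²(0.2) + (-1)²(0.2) + (2)²(0.2) + (4)²(0.2) = 16.4
var(W) = E[W²] − (E[W])² = 16.4 − (-1.2)² = 14.96

14.960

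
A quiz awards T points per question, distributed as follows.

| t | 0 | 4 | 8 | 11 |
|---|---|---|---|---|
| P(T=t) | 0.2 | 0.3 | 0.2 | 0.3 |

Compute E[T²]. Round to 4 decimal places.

E[T²] = (0)²(0.2) + (4)²(0.3) + (8)²(0.2) + (11)²(0.3) = 53.9

53.9000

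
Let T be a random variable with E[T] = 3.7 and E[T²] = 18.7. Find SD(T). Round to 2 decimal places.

2.24

Var(T) = 18.7 − (3.7)² = 5.01
SD(T) = √5.01 ≈ 2.24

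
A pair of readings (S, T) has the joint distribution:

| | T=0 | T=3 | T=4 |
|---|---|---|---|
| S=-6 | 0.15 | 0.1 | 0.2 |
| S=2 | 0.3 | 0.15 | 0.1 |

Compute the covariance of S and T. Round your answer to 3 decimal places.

-1.780

E[S] = -1.6,  E[T] = 1.95
E[ST] = -4.9
Cov(S,T) = E[ST] − E[S]E[T] = -4.9 − (-1.6)(1.95) = -1.78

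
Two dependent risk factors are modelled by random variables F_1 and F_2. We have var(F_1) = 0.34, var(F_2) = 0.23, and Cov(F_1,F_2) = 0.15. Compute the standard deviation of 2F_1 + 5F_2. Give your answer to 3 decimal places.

var(2F_1 + 5F_2) = (2)²·var(F_1) + (5)²·var(F_2) + 2·(2)·(5)·Cov(F_1,F_2)
= 4·0.34 + 25·0.23 + 20·0.15 = 10.11
σ(2F_1 + 5F_2) = √10.11 ≈ 3.180

3.180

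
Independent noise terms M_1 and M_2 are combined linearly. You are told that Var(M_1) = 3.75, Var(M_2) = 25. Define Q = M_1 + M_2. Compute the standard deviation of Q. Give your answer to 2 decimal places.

5.36

By independence, Var(Q) = (1)²Var(M_1) + (1)²Var(M_2)
= (1)²·3.75 + (1)²·25 = 28.75
SD(Q) = √28.75 ≈ 5.36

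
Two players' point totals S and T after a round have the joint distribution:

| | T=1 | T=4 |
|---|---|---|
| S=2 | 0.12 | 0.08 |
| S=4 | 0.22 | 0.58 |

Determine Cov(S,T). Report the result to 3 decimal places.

0.312

E[S] = 3.6,  E[T] = 2.98
E[ST] = 11.04
Cov(S,T) = E[ST] − E[S]E[T] = 11.04 − (3.6)(2.98) = 0.312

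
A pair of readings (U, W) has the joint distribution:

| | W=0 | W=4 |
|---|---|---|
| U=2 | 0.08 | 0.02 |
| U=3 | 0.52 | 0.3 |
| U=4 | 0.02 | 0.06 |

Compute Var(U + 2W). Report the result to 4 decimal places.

E[U] = 2.98,  E[W] = 1.52,  E[UW] = 4.72
Var(U) = 9.06 − (2.98)² = 0.1796;  Var(W) = 6.08 − (1.52)² = 3.7696
cov(U,W) = 4.72 − (2.98)(1.52) = 0.1904
Var(U + 2W) = (1)²·0.1796 + (2)²·3.7696 + 2·(1)·(2)·0.1904 = 16.0196

16.0196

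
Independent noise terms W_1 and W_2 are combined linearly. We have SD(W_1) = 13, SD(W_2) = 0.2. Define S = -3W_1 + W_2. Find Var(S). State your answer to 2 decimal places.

1521.04

Var(W_1) = 169, Var(W_2) = 0.04
By independence, Var(S) = (-3)²Var(W_1) + (1)²Var(W_2)
= (-3)²·169 + (1)²·0.04 = 1521.04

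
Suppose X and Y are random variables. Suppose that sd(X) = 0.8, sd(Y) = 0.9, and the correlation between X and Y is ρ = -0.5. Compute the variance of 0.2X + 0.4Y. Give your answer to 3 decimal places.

0.098

Var(X) = (0.8)² = 0.64;  Var(Y) = (0.9)² = 0.81
Cov(X,Y) = ρ·sd(X)·sd(Y) = -0.5·0.8·0.9 = -0.36
Var(0.2X + 0.4Y) = (0.2)²·Var(X) + (0.4)²·Var(Y) + 2·(0.2)·(0.4)·Cov(X,Y)
= 0.04·0.64 + 0.16·0.81 + 0.16·-0.36 = 0.0976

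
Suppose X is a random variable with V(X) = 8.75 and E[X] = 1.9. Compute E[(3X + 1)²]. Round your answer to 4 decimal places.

123.6400

E[3X + 1] = 3·1.9 + 1 = 6.7
V(3X + 1) = (3)²·8.75 = 78.75
E[(3X + 1)²] = V((3X + 1)) + (E[(3X + 1)])² = 78.75 + (6.7)² = 123.64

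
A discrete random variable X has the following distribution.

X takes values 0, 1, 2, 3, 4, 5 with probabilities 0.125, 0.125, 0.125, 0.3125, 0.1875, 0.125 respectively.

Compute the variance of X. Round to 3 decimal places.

E[X] = (0)(0.125) + (1)(0.125) + (2)(0.125) + (3)(0.3125) + (4)(0.1875) + (5)(0.125) = 2.6875
E[X²] = (0)²(0.125) + (1)²(0.125) + (2)²(0.125) + (3)²(0.3125) + (4)²(0.1875) + (5)²(0.125) = 9.5625
Var(X) = E[X²] − (E[X])² = 9.5625 − (2.6875)² = 2.33984375

2.340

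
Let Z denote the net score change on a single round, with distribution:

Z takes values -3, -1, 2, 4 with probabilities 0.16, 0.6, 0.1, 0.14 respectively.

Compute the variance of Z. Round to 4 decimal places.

4.5776

E[Z] = (-3)(0.16) + (-1)(0.6) + (2)(0.1) + (4)(0.14) = -0.32
E[Z²] = (-3)²(0.16) + (-1)²(0.6) + (2)²(0.1) + (4)²(0.14) = 4.68
V(Z) = E[Z²] − (E[Z])² = 4.68 − (-0.32)² = 4.5776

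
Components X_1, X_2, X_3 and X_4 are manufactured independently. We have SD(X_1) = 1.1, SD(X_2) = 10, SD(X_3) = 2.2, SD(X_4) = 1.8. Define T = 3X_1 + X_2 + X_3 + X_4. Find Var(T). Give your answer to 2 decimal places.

118.97

Var(X_1) = 1.21, Var(X_2) = 100, Var(X_3) = 4.84, Var(X_4) = 3.24
By independence, Var(T) = (3)²Var(X_1) + (1)²Var(X_2) + (1)²Var(X_3) + (1)²Var(X_4)
= (3)²·1.21 + (1)²·100 + (1)²·4.84 + (1)²·3.24 = 118.97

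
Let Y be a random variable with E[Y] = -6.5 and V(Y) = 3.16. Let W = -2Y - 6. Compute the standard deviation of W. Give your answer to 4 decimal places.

V(-2Y - 6) = (-2)²·3.16 = 12.64
SD(W) = √12.64 ≈ 3.5553

3.5553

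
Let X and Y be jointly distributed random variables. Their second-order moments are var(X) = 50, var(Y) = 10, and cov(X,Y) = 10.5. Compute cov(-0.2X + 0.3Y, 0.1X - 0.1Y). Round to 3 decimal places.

cov(-0.2X + 0.3Y, 0.1X - 0.1Y) = (-0.2)(0.1)var(X) + (0.3)(-0.1)var(Y) + [(-0.2)(-0.1) + (0.3)(0.1)]cov(X,Y)
= -0.02·50 + -0.03·10 + 0.05·10.5 = -0.775

-0.775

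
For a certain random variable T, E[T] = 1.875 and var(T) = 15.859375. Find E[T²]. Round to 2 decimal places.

E[T²] = var(T) + (E[T])² = 15.859375 + (1.875)² = 19.375

19.38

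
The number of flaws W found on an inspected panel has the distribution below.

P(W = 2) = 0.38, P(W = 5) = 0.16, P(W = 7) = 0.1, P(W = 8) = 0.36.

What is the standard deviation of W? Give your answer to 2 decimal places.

2.65

E[W] = (2)(0.38) + (5)(0.16) + (7)(0.1) + (8)(0.36) = 5.14
E[W²] = (2)²(0.38) + (5)²(0.16) + (7)²(0.1) + (8)²(0.36) = 33.46
Var(W) = E[W²] − (E[W])² = 33.46 − (5.14)² = 7.0404
σ(W) = √7.0404 ≈ 2.65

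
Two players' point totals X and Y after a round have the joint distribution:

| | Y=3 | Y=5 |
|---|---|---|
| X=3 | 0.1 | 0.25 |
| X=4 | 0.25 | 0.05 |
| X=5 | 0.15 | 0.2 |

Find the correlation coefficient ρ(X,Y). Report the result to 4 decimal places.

-0.1195

E[X] = 4,  E[Y] = 4
E[XY] = 15.9
cov(X,Y) = E[XY] − E[X]E[Y] = 15.9 − (4)(4) = -0.1
Var(X) = 0.7,  Var(Y) = 1
ρ = -0.1 / √(0.7·1) ≈ -0.1195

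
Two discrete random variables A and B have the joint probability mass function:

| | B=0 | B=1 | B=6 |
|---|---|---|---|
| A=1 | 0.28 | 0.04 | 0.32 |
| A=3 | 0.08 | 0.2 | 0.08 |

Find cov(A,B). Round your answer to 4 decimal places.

-0.5408

E[A] = 1.72,  E[B] = 2.64
E[AB] = 4
cov(A,B) = E[AB] − E[A]E[B] = 4 − (1.72)(2.64) = -0.5408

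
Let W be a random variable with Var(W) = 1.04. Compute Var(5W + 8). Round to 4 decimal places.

Var(5W + 8) = (5)²·Var(W) = 25·1.04 = 26

26.0000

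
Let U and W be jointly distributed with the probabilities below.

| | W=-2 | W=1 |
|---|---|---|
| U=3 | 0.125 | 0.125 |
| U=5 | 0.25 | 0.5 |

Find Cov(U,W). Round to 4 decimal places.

E[U] = 4.5,  E[W] = -0.125
E[UW] = -0.375
Cov(U,W) = E[UW] − E[U]E[W] = -0.375 − (4.5)(-0.125) = 0.1875

0.1875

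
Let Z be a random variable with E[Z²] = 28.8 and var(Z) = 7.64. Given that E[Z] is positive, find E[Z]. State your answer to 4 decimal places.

4.6000

(E[Z])² = E[Z²] − var(Z) = 28.8 − 7.64 = 21.16
E[Z] = √21.16 = 4.6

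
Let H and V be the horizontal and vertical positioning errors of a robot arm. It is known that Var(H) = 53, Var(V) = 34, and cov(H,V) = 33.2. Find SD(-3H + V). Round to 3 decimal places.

17.658

Var(-3H + V) = (-3)²·Var(H) + (1)²·Var(V) + 2·(-3)·(1)·cov(H,V)
= 9·53 + 1·34 + -6·33.2 = 311.8
SD(-3H + V) = √311.8 ≈ 17.658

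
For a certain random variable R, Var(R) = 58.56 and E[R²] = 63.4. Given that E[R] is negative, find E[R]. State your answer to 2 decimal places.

(E[R])² = E[R²] − Var(R) = 63.4 − 58.56 = 4.84
E[R] = −√4.84 = -2.2

-2.20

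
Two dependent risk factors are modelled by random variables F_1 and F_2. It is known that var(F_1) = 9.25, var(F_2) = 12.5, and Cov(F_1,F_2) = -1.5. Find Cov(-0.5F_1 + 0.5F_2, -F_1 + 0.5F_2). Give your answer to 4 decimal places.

Cov(-0.5F_1 + 0.5F_2, -F_1 + 0.5F_2) = (-0.5)(-1)var(F_1) + (0.5)(0.5)var(F_2) + [(-0.5)(0.5) + (0.5)(-1)]Cov(F_1,F_2)
= 0.5·9.25 + 0.25·12.5 + -0.75·-1.5 = 8.875

8.8750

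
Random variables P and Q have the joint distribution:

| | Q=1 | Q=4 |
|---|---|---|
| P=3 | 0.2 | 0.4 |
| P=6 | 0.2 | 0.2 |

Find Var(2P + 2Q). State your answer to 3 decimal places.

14.400

E[P] = 4.2,  E[Q] = 2.8,  E[PQ] = 11.4
Var(P) = 19.8 − (4.2)² = 2.16;  Var(Q) = 10 − (2.8)² = 2.16
cov(P,Q) = 11.4 − (4.2)(2.8) = -0.36
Var(2P + 2Q) = (2)²·2.16 + (2)²·2.16 + 2·(2)·(2)·-0.36 = 14.4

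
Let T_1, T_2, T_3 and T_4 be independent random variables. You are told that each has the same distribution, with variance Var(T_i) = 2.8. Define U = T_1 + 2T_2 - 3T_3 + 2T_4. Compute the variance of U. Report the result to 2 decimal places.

By independence, Var(U) = (1)²Var(T_1) + (2)²Var(T_2) + (-3)²Var(T_3) + (2)²Var(T_4)
= (1)²·2.8 + (2)²·2.8 + (-3)²·2.8 + (2)²·2.8 = 50.4

50.40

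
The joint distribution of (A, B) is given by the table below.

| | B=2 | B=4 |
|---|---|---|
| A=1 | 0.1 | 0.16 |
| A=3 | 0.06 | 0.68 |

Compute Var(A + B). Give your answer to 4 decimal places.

1.7744

E[A] = 2.48,  E[B] = 3.68,  E[AB] = 9.36
Var(A) = 6.92 − (2.48)² = 0.7696;  Var(B) = 14.08 − (3.68)² = 0.5376
cov(A,B) = 9.36 − (2.48)(3.68) = 0.2336
Var(A + B) = (1)²·0.7696 + (1)²·0.5376 + 2·(1)·(1)·0.2336 = 1.7744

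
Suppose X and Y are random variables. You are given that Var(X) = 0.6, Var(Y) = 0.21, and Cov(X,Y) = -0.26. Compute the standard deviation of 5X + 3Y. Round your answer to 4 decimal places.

3.0150

Var(5X + 3Y) = (5)²·Var(X) + (3)²·Var(Y) + 2·(5)·(3)·Cov(X,Y)
= 25·0.6 + 9·0.21 + 30·-0.26 = 9.09
σ(5X + 3Y) = √9.09 ≈ 3.0150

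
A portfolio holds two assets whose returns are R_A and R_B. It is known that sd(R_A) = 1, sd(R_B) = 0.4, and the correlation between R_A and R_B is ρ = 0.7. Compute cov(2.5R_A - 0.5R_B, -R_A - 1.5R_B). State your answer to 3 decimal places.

V(R_A) = (1)² = 1;  V(R_B) = (0.4)² = 0.16
cov(R_A,R_B) = ρ·sd(R_A)·sd(R_B) = 0.7·1·0.4 = 0.28
cov(2.5R_A - 0.5R_B, -R_A - 1.5R_B) = (2.5)(-1)V(R_A) + (-0.5)(-1.5)V(R_B) + [(2.5)(-1.5) + (-0.5)(-1)]cov(R_A,R_B)
= -2.5·1 + 0.75·0.16 + -3.25·0.28 = -3.29

-3.290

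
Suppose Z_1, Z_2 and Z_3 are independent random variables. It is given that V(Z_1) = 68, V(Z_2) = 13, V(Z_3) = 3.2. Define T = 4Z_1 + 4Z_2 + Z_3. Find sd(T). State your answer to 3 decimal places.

36.044

By independence, V(T) = (4)²V(Z_1) + (4)²V(Z_2) + (1)²V(Z_3)
= (4)²·68 + (4)²·13 + (1)²·3.2 = 1299.2
sd(T) = √1299.2 ≈ 36.044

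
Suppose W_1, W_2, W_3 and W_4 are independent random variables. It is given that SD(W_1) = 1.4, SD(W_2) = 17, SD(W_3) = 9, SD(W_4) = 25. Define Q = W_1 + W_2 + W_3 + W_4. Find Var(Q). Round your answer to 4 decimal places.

Var(W_1) = 1.96, Var(W_2) = 289, Var(W_3) = 81, Var(W_4) = 625
By independence, Var(Q) = (1)²Var(W_1) + (1)²Var(W_2) + (1)²Var(W_3) + (1)²Var(W_4)
= (1)²·1.96 + (1)²·289 + (1)²·81 + (1)²·625 = 996.96

996.9600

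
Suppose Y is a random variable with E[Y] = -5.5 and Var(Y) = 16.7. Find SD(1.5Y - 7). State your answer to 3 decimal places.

6.130

Var(1.5Y - 7) = (1.5)²·16.7 = 37.575
SD(1.5Y - 7) = √37.575 ≈ 6.130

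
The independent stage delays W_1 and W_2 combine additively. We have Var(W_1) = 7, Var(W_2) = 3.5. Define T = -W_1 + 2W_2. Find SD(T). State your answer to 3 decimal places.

By independence, Var(T) = (-1)²Var(W_1) + (2)²Var(W_2)
= (-1)²·7 + (2)²·3.5 = 21
SD(T) = √21 ≈ 4.583

4.583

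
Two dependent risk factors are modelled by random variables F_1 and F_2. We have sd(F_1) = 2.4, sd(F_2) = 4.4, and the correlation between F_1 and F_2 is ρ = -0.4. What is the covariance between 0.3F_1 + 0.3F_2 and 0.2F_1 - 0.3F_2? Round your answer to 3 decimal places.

-1.270

var(F_1) = (2.4)² = 5.76;  var(F_2) = (4.4)² = 19.36
Cov(F_1,F_2) = ρ·sd(F_1)·sd(F_2) = -0.4·2.4·4.4 = -4.224
Cov(0.3F_1 + 0.3F_2, 0.2F_1 - 0.3F_2) = (0.3)(0.2)var(F_1) + (0.3)(-0.3)var(F_2) + [(0.3)(-0.3) + (0.3)(0.2)]Cov(F_1,F_2)
= 0.06·5.76 + -0.09·19.36 + -0.03·-4.224 = -1.27008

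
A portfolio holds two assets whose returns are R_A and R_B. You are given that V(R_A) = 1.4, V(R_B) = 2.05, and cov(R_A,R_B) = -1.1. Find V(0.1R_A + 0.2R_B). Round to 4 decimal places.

0.0520

V(0.1R_A + 0.2R_B) = (0.1)²·V(R_A) + (0.2)²·V(R_B) + 2·(0.1)·(0.2)·cov(R_A,R_B)
= 0.01·1.4 + 0.04·2.05 + 0.04·-1.1 = 0.052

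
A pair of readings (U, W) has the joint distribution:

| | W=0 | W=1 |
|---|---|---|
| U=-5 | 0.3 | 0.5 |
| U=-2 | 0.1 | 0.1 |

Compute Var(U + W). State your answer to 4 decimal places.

1.5600

E[U] = -4.4,  E[W] = 0.6,  E[UW] = -2.7
Var(U) = 20.8 − (-4.4)² = 1.44;  Var(W) = 0.6 − (0.6)² = 0.24
cov(U,W) = -2.7 − (-4.4)(0.6) = -0.06
Var(U + W) = (1)²·1.44 + (1)²·0.24 + 2·(1)·(1)·-0.06 = 1.56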